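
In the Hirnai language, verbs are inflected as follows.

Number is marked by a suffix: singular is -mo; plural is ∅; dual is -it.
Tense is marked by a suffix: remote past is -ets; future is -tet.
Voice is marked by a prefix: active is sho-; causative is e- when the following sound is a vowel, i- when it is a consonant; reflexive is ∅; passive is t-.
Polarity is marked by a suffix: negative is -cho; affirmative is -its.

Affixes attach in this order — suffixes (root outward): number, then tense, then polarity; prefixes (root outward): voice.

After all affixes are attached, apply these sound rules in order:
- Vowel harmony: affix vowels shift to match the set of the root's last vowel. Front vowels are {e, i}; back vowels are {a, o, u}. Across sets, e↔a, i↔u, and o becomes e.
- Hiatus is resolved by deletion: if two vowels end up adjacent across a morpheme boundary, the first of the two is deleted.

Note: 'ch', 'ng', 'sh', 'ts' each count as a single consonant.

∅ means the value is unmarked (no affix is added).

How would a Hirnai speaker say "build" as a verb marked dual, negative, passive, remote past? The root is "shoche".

tshochitetsche

Attach number dual -it → shocheit.
Attach voice passive t- → tshocheit.
Attach tense remote past -ets → tshocheitets.
Attach polarity negative -cho → tshocheitetscho.
Apply vowel harmony: tshocheitetscho → tshocheitetsche.
Apply vowel deletion: tshocheitetsche → tshochitetsche.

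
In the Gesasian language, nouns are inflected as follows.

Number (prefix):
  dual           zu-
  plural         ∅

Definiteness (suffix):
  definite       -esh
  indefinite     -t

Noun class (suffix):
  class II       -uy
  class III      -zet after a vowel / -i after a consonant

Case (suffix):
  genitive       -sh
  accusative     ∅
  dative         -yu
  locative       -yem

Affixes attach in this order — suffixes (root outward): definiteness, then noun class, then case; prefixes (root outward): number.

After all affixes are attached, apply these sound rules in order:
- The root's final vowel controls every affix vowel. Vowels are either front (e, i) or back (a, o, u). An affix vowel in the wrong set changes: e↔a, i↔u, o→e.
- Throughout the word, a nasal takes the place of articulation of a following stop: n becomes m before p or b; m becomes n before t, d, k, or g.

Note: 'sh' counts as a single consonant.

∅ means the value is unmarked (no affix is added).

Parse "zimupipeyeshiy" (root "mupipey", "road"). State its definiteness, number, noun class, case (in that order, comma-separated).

definite, dual, class II, accusative

Segment: zu-mupipey-esh-uy.
definiteness: -esh → definite.
number: zu- → dual.
noun class: -uy → class II.
case: ∅ → accusative.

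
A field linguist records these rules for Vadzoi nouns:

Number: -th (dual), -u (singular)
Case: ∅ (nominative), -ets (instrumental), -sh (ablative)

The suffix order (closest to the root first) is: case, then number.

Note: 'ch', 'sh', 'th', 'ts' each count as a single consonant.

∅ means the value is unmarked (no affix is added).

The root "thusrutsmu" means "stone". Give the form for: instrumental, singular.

thusrutsmuetsu

Attach case instrumental -ets → thusrutsmuets.
Attach number singular -u → thusrutsmuetsu.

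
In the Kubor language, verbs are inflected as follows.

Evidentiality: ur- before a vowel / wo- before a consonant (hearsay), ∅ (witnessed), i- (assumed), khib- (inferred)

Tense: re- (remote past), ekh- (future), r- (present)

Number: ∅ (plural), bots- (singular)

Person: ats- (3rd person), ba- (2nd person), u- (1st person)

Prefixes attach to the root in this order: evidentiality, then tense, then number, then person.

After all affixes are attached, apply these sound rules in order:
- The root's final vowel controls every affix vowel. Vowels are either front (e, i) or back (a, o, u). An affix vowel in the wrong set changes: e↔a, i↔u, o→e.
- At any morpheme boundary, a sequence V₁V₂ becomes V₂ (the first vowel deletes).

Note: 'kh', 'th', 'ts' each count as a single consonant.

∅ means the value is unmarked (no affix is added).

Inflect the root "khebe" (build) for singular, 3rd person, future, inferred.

Attach evidentiality inferred khib- → khibkhebe.
Attach tense future ekh- → ekhkhibkhebe.
Attach number singular bots- → botsekhkhibkhebe.
Attach person 3rd person ats- → atsbotsekhkhibkhebe.
Apply vowel harmony: atsbotsekhkhibkhebe → etsbetsekhkhibkhebe.
Vowel deletion: no change.

etsbetsekhkhibkhebe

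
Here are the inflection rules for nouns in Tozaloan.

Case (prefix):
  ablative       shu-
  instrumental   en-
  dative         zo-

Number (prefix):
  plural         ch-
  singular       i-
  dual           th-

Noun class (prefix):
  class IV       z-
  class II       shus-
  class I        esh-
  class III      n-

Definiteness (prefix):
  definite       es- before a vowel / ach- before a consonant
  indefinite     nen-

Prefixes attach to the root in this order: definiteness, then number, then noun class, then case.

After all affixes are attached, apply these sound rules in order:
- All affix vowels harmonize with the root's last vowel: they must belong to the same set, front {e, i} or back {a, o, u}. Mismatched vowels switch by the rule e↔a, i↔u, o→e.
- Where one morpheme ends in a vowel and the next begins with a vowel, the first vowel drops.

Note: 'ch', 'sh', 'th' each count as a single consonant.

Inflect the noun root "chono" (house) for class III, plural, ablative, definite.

Attach definiteness definite ach- (before consonant 'ch') → achchono.
Attach number plural ch- → chachchono.
Attach noun class class III n- → nchachchono.
Attach case ablative shu- → shunchachchono.
Vowel harmony: no change.
Vowel deletion: no change.

shunchachchono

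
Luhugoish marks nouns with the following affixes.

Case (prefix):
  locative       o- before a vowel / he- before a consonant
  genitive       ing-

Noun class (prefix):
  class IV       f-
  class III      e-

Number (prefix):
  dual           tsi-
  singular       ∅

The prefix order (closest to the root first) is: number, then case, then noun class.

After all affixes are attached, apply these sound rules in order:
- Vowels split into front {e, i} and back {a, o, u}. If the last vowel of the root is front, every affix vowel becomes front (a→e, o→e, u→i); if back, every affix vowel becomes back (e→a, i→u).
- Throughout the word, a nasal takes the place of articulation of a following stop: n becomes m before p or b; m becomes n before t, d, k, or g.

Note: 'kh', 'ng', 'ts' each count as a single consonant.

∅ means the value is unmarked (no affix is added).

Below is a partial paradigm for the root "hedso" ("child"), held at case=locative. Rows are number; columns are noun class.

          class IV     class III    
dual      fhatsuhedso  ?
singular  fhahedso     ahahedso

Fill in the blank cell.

ahatsuhedso

Attach number dual tsi- → tsihedso.
Attach case locative he- (before consonant 'ts') → hetsihedso.
Attach noun class class III e- → ehetsihedso.
Apply vowel harmony: ehetsihedso → ahatsuhedso.
Nasal assimilation: no change.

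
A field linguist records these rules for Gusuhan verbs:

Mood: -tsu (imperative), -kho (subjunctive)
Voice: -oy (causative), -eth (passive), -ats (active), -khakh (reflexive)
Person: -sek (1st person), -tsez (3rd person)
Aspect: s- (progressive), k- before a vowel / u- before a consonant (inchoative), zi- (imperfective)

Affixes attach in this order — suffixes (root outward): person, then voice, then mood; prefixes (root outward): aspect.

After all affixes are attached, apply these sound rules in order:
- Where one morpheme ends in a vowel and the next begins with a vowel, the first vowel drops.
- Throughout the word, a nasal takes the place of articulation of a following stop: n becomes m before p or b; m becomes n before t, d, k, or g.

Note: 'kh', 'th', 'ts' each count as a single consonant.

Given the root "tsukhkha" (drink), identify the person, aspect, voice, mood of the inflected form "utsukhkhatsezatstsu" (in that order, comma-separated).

Segment: u-tsukhkha-tsez-ats-tsu.
person: -tsez → 3rd person.
aspect: k/u- → inchoative.
voice: -ats → active.
mood: -tsu → imperative.

3rd person, inchoative, active, imperative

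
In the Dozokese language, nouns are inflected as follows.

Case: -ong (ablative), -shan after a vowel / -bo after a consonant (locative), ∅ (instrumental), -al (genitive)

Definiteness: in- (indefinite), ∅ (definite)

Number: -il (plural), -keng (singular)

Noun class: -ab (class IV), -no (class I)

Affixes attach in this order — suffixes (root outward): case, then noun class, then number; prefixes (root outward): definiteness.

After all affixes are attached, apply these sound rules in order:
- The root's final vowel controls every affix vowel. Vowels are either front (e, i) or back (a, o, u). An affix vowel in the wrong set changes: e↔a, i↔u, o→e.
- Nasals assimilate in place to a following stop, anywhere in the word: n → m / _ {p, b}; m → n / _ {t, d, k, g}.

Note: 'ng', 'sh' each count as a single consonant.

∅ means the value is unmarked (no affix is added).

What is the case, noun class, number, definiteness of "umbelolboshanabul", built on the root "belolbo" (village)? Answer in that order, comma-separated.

locative, class IV, plural, indefinite

Segment: in-belolbo-shan-ab-il.
case: -shan/bo → locative.
noun class: -ab → class IV.
number: -il → plural.
definiteness: in- → indefinite.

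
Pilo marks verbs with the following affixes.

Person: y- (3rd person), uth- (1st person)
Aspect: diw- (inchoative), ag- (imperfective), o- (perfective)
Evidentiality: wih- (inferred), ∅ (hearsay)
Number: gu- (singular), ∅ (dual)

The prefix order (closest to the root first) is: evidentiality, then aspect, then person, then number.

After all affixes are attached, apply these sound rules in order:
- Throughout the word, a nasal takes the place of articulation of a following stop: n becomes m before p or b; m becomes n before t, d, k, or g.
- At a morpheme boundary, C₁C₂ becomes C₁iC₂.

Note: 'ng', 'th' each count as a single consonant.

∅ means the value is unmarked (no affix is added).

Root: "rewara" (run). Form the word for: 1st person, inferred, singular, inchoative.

guuthidiwiwihirewara

Attach evidentiality inferred wih- → wihrewara.
Attach aspect inchoative diw- → diwwihrewara.
Attach person 1st person uth- → uthdiwwihrewara.
Attach number singular gu- → guuthdiwwihrewara.
Nasal assimilation: no change.
Apply epenthesis: guuthdiwwihrewara → guuthidiwiwihirewara.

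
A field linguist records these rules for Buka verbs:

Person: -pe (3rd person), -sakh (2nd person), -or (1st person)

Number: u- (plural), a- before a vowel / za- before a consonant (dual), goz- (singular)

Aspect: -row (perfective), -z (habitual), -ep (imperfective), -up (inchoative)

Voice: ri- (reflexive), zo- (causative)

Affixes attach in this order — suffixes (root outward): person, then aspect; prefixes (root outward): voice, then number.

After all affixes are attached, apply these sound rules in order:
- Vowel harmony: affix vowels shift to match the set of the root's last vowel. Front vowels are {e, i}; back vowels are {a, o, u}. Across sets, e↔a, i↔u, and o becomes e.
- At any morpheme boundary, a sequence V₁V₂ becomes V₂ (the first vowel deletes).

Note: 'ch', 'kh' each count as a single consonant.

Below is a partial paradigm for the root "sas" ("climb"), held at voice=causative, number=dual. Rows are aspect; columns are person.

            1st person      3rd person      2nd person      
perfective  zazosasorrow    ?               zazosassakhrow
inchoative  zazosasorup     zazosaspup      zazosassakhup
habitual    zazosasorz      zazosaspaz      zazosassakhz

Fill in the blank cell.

zazosasparow

Attach voice causative zo- → zosas.
Attach person 3rd person -pe → zosaspe.
Attach number dual za- (before consonant 'z') → zazosaspe.
Attach aspect perfective -row → zazosasperow.
Apply vowel harmony: zazosasperow → zazosasparow.
Vowel deletion: no change.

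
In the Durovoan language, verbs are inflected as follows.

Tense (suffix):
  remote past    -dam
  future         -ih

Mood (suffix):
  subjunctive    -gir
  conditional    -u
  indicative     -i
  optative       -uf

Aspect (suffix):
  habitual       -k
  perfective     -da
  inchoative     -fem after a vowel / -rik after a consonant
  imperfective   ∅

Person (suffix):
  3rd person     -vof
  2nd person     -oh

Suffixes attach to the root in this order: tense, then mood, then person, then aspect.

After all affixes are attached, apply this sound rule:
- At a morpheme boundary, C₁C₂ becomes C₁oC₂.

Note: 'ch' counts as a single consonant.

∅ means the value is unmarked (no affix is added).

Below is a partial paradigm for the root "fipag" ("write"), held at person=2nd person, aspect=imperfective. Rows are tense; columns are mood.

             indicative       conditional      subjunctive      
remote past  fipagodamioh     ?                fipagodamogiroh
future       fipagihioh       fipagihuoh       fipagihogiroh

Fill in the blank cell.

Attach tense remote past -dam → fipagdam.
Attach mood conditional -u → fipagdamu.
Attach person 2nd person -oh → fipagdamuoh.
aspect = imperfective: zero marking, form stays fipagdamuoh.
Apply epenthesis: fipagdamuoh → fipagodamuoh.

fipagodamuoh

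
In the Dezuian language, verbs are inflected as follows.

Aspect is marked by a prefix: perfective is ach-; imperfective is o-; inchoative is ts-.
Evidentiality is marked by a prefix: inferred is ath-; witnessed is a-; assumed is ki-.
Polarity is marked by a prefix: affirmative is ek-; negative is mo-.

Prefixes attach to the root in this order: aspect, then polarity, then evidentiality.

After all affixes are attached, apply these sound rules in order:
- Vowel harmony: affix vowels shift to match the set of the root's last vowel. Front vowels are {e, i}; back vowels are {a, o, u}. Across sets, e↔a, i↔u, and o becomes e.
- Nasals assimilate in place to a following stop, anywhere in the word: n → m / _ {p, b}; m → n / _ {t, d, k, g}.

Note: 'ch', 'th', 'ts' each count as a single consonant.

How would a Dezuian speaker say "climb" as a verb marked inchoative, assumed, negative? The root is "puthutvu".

kumotsputhutvu

Attach aspect inchoative ts- → tsputhutvu.
Attach polarity negative mo- → motsputhutvu.
Attach evidentiality assumed ki- → kimotsputhutvu.
Apply vowel harmony: kimotsputhutvu → kumotsputhutvu.
Nasal assimilation: no change.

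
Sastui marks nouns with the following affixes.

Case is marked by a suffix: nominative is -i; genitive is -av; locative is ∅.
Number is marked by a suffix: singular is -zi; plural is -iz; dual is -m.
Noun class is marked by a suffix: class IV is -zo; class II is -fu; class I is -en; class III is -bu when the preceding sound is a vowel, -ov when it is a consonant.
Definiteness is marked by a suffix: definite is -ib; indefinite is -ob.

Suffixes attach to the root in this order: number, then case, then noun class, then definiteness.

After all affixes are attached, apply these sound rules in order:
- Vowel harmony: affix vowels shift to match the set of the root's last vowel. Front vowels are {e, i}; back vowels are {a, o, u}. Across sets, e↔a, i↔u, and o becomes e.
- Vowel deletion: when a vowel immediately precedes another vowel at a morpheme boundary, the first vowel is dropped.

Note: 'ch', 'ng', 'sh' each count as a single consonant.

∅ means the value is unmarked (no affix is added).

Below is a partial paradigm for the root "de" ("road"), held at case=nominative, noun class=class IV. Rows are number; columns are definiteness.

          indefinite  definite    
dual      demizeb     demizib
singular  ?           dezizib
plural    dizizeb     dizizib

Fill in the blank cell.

dezizeb

Attach number singular -zi → dezi.
Attach case nominative -i → dezii.
Attach noun class class IV -zo → deziizo.
Attach definiteness indefinite -ob → deziizoob.
Apply vowel harmony: deziizoob → deziizeeb.
Apply vowel deletion: deziizeeb → dezizeb.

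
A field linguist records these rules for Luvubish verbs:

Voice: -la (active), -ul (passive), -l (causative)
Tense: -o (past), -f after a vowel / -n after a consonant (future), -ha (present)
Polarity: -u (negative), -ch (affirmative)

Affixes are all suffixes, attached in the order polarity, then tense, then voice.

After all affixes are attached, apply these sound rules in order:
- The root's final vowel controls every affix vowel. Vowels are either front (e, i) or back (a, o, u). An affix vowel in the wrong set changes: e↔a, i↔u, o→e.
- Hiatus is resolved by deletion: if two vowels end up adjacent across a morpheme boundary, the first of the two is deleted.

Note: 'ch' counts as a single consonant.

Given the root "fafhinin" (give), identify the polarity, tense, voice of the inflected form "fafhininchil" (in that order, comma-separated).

affirmative, past, passive

Segment: fafhinin-ch-o-ul.
polarity: -ch → affirmative.
tense: -o → past.
voice: -ul → passive.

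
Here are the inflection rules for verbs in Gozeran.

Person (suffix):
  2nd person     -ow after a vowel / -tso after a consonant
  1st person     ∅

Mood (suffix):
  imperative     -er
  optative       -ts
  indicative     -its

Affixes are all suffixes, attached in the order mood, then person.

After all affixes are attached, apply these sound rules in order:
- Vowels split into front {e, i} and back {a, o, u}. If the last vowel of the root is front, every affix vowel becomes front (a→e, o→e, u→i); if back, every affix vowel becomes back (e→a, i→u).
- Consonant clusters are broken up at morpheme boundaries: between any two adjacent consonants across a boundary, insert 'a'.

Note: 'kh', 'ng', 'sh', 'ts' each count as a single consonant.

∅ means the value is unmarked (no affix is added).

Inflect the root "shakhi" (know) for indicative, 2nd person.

shakhiitsatse

Attach mood indicative -its → shakhiits.
Attach person 2nd person -tso (after consonant 'ts') → shakhiitstso.
Apply vowel harmony: shakhiitstso → shakhiitstse.
Apply epenthesis: shakhiitstse → shakhiitsatse.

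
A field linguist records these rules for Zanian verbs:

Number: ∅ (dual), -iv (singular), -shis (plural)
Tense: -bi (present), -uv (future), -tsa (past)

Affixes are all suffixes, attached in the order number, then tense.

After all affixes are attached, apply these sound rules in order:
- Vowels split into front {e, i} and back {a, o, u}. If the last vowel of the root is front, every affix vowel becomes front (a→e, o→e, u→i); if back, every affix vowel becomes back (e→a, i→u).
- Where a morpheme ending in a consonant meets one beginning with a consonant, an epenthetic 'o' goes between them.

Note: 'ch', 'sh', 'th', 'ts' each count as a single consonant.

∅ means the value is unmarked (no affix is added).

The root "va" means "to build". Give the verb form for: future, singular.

vauvuv

Attach number singular -iv → vaiv.
Attach tense future -uv → vaivuv.
Apply vowel harmony: vaivuv → vauvuv.
Epenthesis: no change.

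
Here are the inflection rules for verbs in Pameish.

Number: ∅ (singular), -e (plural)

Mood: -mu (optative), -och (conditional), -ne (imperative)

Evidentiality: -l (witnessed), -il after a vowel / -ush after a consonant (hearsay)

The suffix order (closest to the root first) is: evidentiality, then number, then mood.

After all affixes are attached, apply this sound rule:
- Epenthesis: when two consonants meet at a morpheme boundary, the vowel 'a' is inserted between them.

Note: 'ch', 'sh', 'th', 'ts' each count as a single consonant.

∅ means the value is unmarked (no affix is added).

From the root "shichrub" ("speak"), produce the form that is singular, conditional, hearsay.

Attach evidentiality hearsay -ush (after consonant 'b') → shichrubush.
number = singular: zero marking, form stays shichrubush.
Attach mood conditional -och → shichrubushoch.
Epenthesis: no change.

shichrubushoch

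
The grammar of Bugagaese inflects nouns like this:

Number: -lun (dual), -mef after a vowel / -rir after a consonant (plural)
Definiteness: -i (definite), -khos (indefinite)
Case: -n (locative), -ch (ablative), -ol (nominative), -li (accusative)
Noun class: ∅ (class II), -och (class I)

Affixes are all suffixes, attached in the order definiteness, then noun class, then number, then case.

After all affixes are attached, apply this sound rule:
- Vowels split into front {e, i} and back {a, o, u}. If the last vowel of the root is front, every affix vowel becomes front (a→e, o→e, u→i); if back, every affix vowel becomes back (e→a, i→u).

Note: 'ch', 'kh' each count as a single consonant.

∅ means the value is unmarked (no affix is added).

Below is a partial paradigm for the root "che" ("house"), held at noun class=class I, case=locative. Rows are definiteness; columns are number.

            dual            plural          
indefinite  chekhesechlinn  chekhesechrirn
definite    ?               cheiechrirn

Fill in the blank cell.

cheiechlinn

Attach definiteness definite -i → chei.
Attach noun class class I -och → cheioch.
Attach number dual -lun → cheiochlun.
Attach case locative -n → cheiochlunn.
Apply vowel harmony: cheiochlunn → cheiechlinn.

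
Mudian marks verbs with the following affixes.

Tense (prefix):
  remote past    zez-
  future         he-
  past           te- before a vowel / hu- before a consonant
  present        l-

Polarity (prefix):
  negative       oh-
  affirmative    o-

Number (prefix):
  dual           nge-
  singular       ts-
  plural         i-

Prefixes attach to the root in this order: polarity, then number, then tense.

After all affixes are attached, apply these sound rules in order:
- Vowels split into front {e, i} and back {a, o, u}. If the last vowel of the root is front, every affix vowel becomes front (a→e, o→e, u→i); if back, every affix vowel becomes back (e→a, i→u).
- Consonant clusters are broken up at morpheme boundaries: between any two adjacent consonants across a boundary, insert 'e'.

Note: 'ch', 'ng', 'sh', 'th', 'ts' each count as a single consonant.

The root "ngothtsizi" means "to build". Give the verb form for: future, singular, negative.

hetsehengothtsizi

Attach polarity negative oh- → ohngothtsizi.
Attach number singular ts- → tsohngothtsizi.
Attach tense future he- → hetsohngothtsizi.
Apply vowel harmony: hetsohngothtsizi → hetsehngothtsizi.
Apply epenthesis: hetsehngothtsizi → hetsehengothtsizi.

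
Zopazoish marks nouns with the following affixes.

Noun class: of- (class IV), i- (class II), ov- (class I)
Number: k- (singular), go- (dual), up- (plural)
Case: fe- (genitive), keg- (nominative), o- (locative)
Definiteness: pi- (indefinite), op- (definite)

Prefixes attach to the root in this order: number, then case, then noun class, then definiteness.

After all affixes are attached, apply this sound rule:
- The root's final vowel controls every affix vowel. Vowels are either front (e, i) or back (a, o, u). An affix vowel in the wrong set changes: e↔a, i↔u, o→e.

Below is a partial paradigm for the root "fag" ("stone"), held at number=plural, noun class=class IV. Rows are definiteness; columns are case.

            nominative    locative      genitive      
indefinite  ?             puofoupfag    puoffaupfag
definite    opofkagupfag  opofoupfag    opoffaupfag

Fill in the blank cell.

Attach number plural up- → upfag.
Attach case nominative keg- → kegupfag.
Attach noun class class IV of- → ofkegupfag.
Attach definiteness indefinite pi- → piofkegupfag.
Apply vowel harmony: piofkegupfag → puofkagupfag.

puofkagupfag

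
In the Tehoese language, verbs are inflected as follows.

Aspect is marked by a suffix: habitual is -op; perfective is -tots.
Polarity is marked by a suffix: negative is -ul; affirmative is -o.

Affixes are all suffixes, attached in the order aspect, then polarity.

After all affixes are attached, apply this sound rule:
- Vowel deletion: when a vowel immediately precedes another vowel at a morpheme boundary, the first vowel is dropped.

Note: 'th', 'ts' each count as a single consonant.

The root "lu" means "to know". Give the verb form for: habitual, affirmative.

Attach aspect habitual -op → luop.
Attach polarity affirmative -o → luopo.
Apply vowel deletion: luopo → lopo.

lopo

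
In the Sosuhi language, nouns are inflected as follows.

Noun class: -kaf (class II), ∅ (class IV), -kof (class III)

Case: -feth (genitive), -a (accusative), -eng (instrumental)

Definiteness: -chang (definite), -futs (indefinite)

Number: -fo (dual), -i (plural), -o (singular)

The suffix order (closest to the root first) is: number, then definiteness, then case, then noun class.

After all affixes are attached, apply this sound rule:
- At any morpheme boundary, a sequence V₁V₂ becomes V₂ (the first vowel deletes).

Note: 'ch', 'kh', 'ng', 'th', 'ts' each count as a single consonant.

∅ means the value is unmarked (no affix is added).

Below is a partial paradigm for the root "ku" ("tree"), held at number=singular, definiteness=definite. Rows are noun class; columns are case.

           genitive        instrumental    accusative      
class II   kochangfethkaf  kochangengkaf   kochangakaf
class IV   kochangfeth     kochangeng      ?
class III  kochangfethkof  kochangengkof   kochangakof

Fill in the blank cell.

kochanga

Attach number singular -o → kuo.
Attach definiteness definite -chang → kuochang.
Attach case accusative -a → kuochanga.
noun class = class IV: zero marking, form stays kuochanga.
Apply vowel deletion: kuochanga → kochanga.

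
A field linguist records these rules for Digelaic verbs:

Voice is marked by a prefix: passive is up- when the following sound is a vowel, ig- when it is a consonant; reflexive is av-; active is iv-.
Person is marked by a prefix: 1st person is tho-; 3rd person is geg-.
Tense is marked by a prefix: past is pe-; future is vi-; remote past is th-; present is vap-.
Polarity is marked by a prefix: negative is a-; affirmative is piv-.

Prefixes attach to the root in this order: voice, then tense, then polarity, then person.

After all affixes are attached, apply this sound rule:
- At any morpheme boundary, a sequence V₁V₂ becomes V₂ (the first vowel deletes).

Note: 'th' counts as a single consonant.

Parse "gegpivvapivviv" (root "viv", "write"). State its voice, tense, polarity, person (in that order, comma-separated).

active, present, affirmative, 3rd person

Segment: geg-piv-vap-iv-viv.
voice: iv- → active.
tense: vap- → present.
polarity: piv- → affirmative.
person: geg- → 3rd person.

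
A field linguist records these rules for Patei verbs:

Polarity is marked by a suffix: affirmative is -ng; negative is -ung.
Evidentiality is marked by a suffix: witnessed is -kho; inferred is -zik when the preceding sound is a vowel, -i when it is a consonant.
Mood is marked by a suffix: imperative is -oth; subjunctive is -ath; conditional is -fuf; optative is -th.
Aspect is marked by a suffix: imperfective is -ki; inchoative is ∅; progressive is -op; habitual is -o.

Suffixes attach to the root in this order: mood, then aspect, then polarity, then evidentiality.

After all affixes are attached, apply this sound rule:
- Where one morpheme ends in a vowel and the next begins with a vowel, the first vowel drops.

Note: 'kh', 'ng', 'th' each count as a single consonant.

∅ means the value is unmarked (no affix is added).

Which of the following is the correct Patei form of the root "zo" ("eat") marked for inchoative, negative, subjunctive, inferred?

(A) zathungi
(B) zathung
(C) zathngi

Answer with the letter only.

Attach mood subjunctive -ath → zoath.
aspect = inchoative: zero marking, form stays zoath.
Attach polarity negative -ung → zoathung.
Attach evidentiality inferred -i (after consonant 'ng') → zoathungi.
Apply vowel deletion: zoathungi → zathungi.
So the correct form is zathungi, option (A).
(B) zathung is wrong: it has the affixes in the wrong order.
(C) zathngi is wrong: it uses affirmative instead of negative for polarity.

A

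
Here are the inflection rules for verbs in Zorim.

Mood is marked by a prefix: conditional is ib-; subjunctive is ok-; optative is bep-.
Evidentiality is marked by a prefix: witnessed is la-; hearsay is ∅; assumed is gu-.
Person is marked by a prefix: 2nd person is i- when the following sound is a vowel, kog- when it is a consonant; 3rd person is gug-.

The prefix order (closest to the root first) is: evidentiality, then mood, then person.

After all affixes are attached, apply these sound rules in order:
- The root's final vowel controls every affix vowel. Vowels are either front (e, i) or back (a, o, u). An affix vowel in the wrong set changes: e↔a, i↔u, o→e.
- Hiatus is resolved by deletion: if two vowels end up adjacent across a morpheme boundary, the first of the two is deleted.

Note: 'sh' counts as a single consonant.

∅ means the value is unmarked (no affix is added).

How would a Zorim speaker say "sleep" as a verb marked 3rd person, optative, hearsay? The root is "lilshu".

evidentiality = hearsay: zero marking, form stays lilshu.
Attach mood optative bep- → beplilshu.
Attach person 3rd person gug- → gugbeplilshu.
Apply vowel harmony: gugbeplilshu → gugbaplilshu.
Vowel deletion: no change.

gugbaplilshu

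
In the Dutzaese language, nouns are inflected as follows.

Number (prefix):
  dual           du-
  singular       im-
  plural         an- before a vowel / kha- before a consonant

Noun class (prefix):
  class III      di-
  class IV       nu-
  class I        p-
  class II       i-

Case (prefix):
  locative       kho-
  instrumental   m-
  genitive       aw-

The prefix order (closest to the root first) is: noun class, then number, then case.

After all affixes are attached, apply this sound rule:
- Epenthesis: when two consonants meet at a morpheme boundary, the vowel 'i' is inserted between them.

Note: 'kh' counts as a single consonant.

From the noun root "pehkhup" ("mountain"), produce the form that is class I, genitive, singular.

Attach noun class class I p- → ppehkhup.
Attach number singular im- → imppehkhup.
Attach case genitive aw- → awimppehkhup.
Apply epenthesis: awimppehkhup → awimipipehkhup.

awimipipehkhup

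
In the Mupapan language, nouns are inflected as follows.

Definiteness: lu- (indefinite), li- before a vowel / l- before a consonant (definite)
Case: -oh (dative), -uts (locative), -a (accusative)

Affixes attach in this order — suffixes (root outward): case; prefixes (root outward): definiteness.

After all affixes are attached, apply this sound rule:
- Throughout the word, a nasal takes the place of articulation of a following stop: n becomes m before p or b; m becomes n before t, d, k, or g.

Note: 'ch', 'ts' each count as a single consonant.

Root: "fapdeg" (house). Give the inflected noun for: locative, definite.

Attach definiteness definite l- (before consonant 'f') → lfapdeg.
Attach case locative -uts → lfapdeguts.
Nasal assimilation: no change.

lfapdeguts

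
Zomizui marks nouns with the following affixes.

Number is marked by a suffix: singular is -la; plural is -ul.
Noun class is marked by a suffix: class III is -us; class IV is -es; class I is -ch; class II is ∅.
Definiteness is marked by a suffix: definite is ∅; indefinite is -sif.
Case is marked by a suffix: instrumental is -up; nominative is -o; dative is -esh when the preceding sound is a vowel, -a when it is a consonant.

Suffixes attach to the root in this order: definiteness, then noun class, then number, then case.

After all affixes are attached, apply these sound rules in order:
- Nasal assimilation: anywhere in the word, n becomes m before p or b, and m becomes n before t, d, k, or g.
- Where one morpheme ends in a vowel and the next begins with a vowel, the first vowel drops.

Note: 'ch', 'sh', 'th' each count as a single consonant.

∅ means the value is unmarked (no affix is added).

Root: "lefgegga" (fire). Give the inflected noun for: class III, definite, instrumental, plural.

lefgeggusulup

definiteness = definite: zero marking, form stays lefgegga.
Attach noun class class III -us → lefgeggaus.
Attach number plural -ul → lefgeggausul.
Attach case instrumental -up → lefgeggausulup.
Nasal assimilation: no change.
Apply vowel deletion: lefgeggausulup → lefgeggusulup.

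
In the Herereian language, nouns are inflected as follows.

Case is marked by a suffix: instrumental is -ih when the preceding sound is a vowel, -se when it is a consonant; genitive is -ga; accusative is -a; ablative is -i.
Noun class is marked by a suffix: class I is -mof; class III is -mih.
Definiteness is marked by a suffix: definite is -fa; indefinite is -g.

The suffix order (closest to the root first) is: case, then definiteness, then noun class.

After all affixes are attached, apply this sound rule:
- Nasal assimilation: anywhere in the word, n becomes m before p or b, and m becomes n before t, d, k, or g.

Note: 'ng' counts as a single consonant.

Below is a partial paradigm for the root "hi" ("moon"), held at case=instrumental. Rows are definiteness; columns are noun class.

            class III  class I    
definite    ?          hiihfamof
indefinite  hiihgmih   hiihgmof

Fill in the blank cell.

hiihfamih

Attach case instrumental -ih (after vowel 'i') → hiih.
Attach definiteness definite -fa → hiihfa.
Attach noun class class III -mih → hiihfamih.
Nasal assimilation: no change.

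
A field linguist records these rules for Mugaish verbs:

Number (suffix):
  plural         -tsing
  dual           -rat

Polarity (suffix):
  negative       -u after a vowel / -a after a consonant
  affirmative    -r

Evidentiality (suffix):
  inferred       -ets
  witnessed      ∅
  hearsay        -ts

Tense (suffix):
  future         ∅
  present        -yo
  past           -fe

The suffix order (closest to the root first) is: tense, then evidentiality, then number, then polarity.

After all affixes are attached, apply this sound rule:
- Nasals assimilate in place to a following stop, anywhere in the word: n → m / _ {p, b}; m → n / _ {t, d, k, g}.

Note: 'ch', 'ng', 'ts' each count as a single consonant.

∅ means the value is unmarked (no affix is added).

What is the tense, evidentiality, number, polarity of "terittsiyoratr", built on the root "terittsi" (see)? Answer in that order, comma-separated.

present, witnessed, dual, affirmative

Segment: terittsi-yo-rat-r.
tense: -yo → present.
evidentiality: ∅ → witnessed.
number: -rat → dual.
polarity: -r → affirmative.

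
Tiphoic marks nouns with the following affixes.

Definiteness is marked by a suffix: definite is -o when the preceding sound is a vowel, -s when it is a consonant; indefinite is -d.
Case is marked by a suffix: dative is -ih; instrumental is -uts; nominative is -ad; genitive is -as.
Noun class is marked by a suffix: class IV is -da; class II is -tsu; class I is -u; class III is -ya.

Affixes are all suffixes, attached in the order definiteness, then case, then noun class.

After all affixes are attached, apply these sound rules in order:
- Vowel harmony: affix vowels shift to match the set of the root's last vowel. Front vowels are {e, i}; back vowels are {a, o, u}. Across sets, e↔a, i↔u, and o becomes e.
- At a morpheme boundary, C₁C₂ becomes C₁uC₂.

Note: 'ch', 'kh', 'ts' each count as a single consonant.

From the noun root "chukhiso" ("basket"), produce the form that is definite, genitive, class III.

chukhisooasuya

Attach definiteness definite -o (after vowel 'o') → chukhisoo.
Attach case genitive -as → chukhisooas.
Attach noun class class III -ya → chukhisooasya.
Vowel harmony: no change.
Apply epenthesis: chukhisooasya → chukhisooasuya.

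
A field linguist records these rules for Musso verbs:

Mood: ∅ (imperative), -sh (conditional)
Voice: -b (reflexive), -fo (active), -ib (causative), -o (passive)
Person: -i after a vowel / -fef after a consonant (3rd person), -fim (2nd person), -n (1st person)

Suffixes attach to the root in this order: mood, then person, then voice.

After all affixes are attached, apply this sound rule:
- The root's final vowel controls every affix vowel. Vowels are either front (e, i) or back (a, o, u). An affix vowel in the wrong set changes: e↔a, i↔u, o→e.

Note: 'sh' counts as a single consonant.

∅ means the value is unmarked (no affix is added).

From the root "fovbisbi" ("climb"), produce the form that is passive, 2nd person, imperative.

fovbisbifime

mood = imperative: zero marking, form stays fovbisbi.
Attach person 2nd person -fim → fovbisbifim.
Attach voice passive -o → fovbisbifimo.
Apply vowel harmony: fovbisbifimo → fovbisbifime.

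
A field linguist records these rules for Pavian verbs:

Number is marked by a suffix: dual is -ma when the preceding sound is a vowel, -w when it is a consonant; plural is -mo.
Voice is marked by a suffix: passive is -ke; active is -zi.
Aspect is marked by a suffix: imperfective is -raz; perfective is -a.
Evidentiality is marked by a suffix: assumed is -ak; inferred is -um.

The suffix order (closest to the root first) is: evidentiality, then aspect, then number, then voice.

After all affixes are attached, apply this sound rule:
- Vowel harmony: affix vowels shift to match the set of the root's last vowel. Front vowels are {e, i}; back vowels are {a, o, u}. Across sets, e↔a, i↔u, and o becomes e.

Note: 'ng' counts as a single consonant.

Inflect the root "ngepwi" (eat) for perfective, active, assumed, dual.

Attach evidentiality assumed -ak → ngepwiak.
Attach aspect perfective -a → ngepwiaka.
Attach number dual -ma (after vowel 'a') → ngepwiakama.
Attach voice active -zi → ngepwiakamazi.
Apply vowel harmony: ngepwiakamazi → ngepwiekemezi.

ngepwiekemezi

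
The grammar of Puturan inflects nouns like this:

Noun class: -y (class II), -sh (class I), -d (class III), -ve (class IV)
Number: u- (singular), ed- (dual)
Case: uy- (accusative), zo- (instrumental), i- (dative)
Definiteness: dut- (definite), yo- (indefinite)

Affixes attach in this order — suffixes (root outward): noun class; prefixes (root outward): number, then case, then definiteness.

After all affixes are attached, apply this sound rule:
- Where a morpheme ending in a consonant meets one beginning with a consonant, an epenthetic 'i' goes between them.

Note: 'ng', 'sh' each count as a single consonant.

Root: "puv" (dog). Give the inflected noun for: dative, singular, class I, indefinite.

Attach noun class class I -sh → puvsh.
Attach number singular u- → upuvsh.
Attach case dative i- → iupuvsh.
Attach definiteness indefinite yo- → yoiupuvsh.
Apply epenthesis: yoiupuvsh → yoiupuvish.

yoiupuvish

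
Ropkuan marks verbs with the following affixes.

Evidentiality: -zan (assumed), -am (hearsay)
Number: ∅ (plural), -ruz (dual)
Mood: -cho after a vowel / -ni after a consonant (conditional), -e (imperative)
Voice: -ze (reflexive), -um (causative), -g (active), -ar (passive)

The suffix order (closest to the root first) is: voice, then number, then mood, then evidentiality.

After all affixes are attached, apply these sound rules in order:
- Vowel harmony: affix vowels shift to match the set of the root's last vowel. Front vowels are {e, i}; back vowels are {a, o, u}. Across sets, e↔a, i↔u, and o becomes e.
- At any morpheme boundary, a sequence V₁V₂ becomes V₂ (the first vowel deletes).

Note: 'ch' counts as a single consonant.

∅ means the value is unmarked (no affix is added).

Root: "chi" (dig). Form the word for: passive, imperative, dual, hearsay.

Attach voice passive -ar → chiar.
Attach number dual -ruz → chiarruz.
Attach mood imperative -e → chiarruze.
Attach evidentiality hearsay -am → chiarruzeam.
Apply vowel harmony: chiarruzeam → chierrizeem.
Apply vowel deletion: chierrizeem → cherrizem.

cherrizem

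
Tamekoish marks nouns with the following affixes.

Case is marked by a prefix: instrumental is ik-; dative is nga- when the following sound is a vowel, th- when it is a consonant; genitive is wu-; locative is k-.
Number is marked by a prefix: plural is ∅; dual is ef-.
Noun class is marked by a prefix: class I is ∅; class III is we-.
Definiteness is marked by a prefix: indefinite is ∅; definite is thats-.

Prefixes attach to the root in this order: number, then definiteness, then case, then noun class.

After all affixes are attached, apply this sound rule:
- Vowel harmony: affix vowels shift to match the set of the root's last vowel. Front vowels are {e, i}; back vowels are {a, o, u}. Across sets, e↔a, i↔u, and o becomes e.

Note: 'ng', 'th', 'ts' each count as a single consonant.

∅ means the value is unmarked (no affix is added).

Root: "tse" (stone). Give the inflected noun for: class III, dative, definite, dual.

weththetseftse

Attach number dual ef- → eftse.
Attach definiteness definite thats- → thatseftse.
Attach case dative th- (before consonant 'th') → ththatseftse.
Attach noun class class III we- → weththatseftse.
Apply vowel harmony: weththatseftse → weththetseftse.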